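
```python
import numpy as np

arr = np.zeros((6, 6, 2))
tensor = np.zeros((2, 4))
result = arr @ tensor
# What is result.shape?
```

(6, 6, 4)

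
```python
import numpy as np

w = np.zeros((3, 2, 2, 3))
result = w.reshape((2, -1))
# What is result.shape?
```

(2, 18)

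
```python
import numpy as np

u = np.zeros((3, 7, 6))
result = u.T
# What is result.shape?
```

(6, 7, 3)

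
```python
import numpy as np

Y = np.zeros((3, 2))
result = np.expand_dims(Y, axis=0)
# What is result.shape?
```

(1, 3, 2)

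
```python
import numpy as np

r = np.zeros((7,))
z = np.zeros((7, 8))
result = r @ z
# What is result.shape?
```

(8,)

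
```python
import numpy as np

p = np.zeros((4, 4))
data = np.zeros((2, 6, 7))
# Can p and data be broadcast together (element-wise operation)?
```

No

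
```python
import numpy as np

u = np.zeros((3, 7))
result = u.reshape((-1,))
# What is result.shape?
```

(21,)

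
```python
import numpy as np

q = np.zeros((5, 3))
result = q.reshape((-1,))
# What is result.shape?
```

(15,)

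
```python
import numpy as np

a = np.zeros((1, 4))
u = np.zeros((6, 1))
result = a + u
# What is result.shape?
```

(6, 4)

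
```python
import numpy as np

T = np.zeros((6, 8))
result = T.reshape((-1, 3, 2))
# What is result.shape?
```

(8, 3, 2)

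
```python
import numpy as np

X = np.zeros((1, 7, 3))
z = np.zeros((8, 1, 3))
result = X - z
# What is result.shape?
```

(8, 7, 3)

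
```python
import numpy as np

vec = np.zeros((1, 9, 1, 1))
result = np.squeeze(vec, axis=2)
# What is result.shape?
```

(1, 9, 1)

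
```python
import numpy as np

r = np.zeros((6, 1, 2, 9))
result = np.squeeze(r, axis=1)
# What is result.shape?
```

(6, 2, 9)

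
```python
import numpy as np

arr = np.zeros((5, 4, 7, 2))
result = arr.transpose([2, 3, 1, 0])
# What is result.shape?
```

(7, 2, 4, 5)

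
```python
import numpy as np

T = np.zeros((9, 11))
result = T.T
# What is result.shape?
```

(11, 9)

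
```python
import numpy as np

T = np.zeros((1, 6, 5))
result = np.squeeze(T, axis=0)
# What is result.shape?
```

(6, 5)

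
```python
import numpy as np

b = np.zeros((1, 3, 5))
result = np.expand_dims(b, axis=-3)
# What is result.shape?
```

(1, 1, 3, 5)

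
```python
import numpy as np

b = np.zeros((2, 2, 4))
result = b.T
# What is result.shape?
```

(4, 2, 2)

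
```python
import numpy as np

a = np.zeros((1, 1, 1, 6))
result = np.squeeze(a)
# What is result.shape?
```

(6,)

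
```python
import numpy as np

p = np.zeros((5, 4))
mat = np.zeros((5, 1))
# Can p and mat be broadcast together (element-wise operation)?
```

Yes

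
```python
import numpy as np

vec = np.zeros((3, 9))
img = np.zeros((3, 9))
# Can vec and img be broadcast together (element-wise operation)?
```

Yes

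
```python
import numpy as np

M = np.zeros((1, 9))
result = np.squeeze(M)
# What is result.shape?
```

(9,)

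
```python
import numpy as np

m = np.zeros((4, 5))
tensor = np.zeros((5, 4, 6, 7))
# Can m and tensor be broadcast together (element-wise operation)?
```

No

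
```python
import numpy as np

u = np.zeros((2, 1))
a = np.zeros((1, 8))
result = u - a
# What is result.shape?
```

(2, 8)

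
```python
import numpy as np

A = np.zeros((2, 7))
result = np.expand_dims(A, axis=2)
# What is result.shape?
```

(2, 7, 1)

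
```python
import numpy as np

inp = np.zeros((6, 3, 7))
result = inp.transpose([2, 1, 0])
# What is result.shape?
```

(7, 3, 6)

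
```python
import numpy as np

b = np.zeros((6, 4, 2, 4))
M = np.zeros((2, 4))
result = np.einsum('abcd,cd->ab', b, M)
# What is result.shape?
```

(6, 4)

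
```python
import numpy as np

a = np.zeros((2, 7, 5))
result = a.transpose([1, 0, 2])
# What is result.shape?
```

(7, 2, 5)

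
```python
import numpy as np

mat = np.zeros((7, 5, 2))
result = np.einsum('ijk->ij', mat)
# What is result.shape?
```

(7, 5)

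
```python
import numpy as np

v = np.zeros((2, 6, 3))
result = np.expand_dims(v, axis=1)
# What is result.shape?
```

(2, 1, 6, 3)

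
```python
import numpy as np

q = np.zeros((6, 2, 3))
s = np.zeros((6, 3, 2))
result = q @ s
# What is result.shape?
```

(6, 2, 2)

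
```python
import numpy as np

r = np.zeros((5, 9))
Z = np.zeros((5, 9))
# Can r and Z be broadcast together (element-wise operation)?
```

Yes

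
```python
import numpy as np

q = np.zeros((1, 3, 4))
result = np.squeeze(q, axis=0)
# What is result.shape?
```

(3, 4)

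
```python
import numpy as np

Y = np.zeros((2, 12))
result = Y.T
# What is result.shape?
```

(12, 2)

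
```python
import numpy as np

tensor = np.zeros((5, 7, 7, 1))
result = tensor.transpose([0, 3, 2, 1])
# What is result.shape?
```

(5, 1, 7, 7)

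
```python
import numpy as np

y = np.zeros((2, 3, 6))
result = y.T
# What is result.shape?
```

(6, 3, 2)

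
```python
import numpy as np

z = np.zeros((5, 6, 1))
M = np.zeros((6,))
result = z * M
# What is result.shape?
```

(5, 6, 6)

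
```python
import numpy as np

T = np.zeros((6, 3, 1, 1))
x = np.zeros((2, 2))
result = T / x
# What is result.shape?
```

(6, 3, 2, 2)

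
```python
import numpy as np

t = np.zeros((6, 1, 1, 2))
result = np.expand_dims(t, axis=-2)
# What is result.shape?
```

(6, 1, 1, 1, 2)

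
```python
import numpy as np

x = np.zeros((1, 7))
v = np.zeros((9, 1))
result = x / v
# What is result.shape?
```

(9, 7)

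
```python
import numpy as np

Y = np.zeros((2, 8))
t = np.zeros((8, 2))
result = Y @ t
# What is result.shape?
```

(2, 2)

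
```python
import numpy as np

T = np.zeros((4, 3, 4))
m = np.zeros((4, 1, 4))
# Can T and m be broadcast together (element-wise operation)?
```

Yes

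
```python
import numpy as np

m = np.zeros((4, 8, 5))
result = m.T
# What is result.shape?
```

(5, 8, 4)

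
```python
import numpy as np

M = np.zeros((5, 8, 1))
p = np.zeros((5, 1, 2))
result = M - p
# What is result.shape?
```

(5, 8, 2)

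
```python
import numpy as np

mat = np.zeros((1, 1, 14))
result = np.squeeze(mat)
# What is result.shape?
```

(14,)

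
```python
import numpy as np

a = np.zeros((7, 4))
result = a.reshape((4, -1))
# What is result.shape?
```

(4, 7)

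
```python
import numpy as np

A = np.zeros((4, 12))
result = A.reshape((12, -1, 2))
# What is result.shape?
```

(12, 2, 2)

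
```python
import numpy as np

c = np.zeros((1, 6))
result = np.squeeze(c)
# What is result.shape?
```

(6,)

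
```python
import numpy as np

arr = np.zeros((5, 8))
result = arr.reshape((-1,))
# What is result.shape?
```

(40,)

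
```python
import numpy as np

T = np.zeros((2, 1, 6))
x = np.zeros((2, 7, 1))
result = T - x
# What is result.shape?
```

(2, 7, 6)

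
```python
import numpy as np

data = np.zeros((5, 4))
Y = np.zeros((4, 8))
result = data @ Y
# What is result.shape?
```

(5, 8)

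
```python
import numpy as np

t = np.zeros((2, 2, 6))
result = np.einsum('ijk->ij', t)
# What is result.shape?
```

(2, 2)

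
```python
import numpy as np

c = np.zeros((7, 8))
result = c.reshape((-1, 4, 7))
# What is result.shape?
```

(2, 4, 7)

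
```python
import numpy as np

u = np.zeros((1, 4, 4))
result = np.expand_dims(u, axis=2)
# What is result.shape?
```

(1, 4, 1, 4)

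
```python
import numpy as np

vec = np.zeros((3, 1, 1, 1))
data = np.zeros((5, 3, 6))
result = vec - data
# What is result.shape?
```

(3, 5, 3, 6)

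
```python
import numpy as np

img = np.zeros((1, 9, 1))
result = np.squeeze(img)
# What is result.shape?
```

(9,)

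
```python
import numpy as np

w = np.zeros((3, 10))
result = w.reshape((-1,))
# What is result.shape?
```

(30,)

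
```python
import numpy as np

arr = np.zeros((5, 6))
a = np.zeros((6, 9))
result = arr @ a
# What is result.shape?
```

(5, 9)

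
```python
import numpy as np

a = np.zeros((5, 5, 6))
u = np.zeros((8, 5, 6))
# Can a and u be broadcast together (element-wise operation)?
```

No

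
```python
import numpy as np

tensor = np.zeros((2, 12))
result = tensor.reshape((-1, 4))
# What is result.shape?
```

(6, 4)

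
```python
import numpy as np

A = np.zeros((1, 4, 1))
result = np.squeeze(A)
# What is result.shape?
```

(4,)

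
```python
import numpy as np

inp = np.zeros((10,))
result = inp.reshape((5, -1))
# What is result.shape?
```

(5, 2)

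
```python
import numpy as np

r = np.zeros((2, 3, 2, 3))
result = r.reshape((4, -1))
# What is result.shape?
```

(4, 9)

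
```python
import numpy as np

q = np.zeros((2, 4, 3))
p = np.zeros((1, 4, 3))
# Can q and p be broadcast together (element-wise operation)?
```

Yes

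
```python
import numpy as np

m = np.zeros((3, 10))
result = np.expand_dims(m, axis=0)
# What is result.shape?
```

(1, 3, 10)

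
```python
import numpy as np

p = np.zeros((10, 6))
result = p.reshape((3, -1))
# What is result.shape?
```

(3, 20)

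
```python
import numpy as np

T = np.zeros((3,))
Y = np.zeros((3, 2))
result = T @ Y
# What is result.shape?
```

(2,)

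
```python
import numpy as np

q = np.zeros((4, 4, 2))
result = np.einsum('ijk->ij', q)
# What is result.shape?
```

(4, 4)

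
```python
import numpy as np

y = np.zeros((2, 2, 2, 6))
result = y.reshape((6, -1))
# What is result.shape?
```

(6, 8)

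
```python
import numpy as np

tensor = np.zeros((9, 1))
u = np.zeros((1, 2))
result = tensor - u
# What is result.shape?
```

(9, 2)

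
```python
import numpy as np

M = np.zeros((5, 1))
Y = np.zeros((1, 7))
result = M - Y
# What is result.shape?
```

(5, 7)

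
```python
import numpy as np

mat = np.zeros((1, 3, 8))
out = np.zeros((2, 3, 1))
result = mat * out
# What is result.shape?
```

(2, 3, 8)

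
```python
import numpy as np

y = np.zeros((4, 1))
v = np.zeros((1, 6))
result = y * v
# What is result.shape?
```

(4, 6)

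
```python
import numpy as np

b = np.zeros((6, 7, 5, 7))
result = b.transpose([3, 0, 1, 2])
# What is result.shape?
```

(7, 6, 7, 5)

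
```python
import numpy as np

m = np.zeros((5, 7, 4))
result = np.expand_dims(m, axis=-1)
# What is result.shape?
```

(5, 7, 4, 1)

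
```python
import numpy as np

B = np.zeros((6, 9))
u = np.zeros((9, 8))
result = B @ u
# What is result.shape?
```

(6, 8)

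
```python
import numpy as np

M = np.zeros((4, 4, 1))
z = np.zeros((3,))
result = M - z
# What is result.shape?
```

(4, 4, 3)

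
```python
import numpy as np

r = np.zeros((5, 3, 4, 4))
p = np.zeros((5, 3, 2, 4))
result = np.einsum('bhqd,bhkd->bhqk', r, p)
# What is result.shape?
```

(5, 3, 4, 2)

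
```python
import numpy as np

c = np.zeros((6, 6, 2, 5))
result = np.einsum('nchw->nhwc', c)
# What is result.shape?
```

(6, 2, 5, 6)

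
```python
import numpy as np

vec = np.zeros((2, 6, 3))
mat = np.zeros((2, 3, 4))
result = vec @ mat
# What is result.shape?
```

(2, 6, 4)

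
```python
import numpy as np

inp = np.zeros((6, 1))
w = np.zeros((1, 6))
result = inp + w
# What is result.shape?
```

(6, 6)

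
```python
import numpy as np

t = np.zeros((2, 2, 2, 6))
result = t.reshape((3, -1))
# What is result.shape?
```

(3, 16)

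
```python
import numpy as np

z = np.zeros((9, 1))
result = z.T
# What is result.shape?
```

(1, 9)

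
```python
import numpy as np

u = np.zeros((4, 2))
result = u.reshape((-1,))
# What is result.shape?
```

(8,)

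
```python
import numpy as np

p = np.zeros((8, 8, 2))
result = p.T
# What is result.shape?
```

(2, 8, 8)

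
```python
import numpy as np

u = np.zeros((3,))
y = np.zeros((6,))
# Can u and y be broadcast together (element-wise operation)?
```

No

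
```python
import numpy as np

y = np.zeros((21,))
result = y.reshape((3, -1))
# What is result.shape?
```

(3, 7)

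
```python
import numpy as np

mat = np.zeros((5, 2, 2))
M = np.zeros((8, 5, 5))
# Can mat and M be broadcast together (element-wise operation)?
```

No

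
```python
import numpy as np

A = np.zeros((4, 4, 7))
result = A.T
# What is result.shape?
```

(7, 4, 4)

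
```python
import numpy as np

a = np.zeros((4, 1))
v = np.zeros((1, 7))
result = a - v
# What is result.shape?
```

(4, 7)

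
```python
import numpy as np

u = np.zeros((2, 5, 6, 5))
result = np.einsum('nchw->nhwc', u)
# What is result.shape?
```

(2, 6, 5, 5)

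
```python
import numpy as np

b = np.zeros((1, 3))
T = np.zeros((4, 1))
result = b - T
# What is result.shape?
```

(4, 3)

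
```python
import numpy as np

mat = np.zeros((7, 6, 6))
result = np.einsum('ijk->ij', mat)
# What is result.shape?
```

(7, 6)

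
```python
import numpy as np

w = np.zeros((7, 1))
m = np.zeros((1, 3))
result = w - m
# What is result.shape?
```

(7, 3)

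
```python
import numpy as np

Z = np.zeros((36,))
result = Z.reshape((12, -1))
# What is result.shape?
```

(12, 3)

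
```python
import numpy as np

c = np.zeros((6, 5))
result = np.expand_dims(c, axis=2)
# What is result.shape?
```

(6, 5, 1)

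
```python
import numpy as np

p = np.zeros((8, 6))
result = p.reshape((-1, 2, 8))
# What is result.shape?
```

(3, 2, 8)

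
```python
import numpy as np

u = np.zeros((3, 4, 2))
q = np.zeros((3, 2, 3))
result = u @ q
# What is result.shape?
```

(3, 4, 3)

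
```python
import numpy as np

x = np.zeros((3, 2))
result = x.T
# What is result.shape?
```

(2, 3)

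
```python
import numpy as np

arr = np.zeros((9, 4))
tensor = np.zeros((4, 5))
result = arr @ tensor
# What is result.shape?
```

(9, 5)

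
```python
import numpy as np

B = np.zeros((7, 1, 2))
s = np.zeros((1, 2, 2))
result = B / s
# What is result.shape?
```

(7, 2, 2)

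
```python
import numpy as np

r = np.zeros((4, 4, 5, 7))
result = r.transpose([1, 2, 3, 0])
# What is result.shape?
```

(4, 5, 7, 4)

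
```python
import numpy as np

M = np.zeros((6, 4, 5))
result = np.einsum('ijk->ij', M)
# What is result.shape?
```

(6, 4)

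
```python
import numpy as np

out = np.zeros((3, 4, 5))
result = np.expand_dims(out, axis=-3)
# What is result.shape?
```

(3, 1, 4, 5)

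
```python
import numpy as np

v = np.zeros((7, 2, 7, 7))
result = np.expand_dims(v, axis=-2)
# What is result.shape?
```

(7, 2, 7, 1, 7)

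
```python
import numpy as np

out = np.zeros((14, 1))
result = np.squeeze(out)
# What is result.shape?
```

(14,)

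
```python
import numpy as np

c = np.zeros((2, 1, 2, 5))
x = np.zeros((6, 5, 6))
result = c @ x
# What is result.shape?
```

(2, 6, 2, 6)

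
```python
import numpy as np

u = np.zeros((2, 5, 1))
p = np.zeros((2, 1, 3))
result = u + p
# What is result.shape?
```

(2, 5, 3)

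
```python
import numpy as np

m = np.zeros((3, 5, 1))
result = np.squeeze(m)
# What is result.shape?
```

(3, 5)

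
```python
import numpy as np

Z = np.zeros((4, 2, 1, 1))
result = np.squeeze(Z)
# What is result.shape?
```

(4, 2)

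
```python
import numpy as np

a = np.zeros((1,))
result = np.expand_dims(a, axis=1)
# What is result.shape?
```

(1, 1)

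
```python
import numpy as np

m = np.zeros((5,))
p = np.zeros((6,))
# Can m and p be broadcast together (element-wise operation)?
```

No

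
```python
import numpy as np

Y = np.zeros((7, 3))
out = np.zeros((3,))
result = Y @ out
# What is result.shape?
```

(7,)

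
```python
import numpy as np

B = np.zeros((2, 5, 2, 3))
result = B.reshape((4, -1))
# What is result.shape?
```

(4, 15)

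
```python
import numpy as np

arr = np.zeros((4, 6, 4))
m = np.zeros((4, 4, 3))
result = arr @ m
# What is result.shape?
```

(4, 6, 3)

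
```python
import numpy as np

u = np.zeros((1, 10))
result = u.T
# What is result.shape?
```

(10, 1)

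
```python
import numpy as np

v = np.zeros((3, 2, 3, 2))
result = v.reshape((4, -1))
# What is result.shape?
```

(4, 9)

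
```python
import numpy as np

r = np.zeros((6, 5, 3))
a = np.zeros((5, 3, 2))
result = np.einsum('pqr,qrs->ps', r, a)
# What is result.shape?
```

(6, 2)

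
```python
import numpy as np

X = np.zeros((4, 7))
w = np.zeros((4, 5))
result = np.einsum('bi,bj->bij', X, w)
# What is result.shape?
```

(4, 7, 5)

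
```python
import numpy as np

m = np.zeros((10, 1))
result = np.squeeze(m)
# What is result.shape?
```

(10,)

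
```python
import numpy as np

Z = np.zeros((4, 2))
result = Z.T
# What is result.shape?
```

(2, 4)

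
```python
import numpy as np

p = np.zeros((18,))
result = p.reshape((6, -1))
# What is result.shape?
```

(6, 3)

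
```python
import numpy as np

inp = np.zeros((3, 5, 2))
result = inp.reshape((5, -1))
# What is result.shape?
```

(5, 6)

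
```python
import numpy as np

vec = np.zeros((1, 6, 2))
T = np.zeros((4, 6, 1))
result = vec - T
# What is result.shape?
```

(4, 6, 2)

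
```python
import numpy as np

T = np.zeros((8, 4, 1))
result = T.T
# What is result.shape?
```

(1, 4, 8)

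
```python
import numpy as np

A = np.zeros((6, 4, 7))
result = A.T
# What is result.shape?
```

(7, 4, 6)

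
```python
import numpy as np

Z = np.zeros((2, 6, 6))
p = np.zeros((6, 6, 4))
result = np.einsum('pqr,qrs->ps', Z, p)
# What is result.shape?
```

(2, 4)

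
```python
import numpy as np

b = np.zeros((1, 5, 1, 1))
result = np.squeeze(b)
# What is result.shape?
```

(5,)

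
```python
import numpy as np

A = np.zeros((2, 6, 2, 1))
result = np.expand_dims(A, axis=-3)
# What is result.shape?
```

(2, 6, 1, 2, 1)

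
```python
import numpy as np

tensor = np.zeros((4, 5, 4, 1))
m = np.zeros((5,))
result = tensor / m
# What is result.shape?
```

(4, 5, 4, 5)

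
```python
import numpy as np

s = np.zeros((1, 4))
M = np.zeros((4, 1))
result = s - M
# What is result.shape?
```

(4, 4)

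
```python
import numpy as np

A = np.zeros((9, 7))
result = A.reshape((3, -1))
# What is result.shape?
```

(3, 21)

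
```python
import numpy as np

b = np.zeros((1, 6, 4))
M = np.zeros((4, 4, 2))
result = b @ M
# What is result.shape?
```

(4, 6, 2)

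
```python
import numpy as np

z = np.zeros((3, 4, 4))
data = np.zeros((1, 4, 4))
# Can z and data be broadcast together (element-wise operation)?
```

Yes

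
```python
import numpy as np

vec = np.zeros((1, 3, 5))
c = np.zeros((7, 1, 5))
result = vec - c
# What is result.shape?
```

(7, 3, 5)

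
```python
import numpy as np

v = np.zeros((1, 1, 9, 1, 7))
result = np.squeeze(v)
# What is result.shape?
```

(9, 7)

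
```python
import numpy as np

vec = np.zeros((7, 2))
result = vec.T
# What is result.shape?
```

(2, 7)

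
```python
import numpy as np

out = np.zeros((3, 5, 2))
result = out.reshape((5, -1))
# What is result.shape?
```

(5, 6)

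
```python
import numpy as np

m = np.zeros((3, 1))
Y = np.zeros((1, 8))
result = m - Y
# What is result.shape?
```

(3, 8)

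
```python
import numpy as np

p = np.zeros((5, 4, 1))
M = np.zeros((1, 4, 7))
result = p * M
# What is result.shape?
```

(5, 4, 7)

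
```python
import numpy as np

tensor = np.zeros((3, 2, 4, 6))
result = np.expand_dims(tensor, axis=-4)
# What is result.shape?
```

(3, 1, 2, 4, 6)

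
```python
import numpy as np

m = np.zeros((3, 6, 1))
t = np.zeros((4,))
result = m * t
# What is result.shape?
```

(3, 6, 4)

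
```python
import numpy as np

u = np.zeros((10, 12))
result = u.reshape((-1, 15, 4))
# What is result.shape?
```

(2, 15, 4)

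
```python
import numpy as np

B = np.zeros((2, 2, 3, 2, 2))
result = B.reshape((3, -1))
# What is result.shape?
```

(3, 16)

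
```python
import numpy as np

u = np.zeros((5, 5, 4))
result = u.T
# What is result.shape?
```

(4, 5, 5)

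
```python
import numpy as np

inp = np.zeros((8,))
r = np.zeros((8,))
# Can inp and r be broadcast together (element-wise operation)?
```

Yes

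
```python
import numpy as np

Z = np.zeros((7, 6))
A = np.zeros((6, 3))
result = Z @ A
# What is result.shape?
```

(7, 3)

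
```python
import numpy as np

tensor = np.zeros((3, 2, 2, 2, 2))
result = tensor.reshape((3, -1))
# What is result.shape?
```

(3, 16)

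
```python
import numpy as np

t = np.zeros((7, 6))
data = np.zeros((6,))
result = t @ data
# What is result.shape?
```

(7,)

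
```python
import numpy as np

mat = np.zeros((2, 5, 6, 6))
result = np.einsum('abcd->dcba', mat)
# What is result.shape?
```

(6, 6, 5, 2)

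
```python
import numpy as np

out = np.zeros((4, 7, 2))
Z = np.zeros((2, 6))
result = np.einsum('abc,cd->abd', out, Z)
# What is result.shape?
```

(4, 7, 6)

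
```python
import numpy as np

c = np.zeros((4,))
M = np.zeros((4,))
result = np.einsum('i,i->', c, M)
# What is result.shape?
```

()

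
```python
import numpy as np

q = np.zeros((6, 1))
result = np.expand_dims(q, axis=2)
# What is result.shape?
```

(6, 1, 1)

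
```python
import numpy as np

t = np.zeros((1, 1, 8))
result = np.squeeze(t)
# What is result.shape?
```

(8,)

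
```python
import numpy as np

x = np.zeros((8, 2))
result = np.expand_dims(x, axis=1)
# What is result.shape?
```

(8, 1, 2)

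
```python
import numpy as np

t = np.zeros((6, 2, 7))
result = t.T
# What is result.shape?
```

(7, 2, 6)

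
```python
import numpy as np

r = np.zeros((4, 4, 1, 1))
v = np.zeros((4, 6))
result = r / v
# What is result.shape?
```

(4, 4, 4, 6)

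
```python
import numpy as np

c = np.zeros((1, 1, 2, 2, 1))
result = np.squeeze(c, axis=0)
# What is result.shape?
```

(1, 2, 2, 1)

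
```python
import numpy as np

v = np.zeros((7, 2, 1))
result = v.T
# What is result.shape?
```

(1, 2, 7)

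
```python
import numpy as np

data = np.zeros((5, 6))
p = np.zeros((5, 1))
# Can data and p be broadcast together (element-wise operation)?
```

Yes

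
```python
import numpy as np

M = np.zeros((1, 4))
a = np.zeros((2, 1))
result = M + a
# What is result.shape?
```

(2, 4)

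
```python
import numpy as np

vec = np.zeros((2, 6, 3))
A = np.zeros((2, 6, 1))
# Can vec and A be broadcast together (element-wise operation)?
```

Yes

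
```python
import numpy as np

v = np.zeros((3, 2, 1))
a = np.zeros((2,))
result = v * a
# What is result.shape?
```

(3, 2, 2)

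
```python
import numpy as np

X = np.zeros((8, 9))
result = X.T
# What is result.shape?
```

(9, 8)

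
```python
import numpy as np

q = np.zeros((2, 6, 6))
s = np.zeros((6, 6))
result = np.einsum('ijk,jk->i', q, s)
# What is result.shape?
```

(2,)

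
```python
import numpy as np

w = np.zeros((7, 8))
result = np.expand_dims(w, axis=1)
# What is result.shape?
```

(7, 1, 8)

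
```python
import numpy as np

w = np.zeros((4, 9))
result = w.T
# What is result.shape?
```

(9, 4)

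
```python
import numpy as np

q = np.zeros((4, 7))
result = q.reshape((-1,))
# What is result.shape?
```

(28,)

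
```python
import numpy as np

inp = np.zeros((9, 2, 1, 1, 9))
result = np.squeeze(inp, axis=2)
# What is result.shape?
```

(9, 2, 1, 9)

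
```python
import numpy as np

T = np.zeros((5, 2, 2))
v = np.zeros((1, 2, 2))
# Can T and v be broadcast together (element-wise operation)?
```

Yes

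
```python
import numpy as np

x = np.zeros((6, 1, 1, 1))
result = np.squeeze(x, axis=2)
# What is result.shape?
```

(6, 1, 1)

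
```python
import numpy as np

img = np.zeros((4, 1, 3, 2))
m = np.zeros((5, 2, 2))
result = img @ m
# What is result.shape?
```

(4, 5, 3, 2)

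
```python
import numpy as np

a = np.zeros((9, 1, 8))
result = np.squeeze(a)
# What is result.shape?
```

(9, 8)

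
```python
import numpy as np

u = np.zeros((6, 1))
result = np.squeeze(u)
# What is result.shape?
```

(6,)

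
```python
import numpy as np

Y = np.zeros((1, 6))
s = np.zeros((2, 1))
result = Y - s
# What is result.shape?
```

(2, 6)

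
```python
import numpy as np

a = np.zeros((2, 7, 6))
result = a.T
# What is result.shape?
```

(6, 7, 2)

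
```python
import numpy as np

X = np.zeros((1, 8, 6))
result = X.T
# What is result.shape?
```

(6, 8, 1)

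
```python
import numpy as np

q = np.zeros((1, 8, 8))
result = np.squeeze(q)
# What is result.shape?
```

(8, 8)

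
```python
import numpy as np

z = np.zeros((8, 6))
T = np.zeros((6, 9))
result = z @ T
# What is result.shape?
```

(8, 9)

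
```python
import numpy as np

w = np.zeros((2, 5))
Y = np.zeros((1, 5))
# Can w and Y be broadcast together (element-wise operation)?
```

Yes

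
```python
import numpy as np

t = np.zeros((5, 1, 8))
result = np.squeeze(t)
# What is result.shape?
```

(5, 8)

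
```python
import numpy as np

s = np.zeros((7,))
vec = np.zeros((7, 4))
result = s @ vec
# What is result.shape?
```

(4,)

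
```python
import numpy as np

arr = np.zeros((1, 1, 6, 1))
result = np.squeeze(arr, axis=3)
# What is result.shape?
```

(1, 1, 6)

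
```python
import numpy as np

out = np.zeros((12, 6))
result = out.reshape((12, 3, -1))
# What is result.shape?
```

(12, 3, 2)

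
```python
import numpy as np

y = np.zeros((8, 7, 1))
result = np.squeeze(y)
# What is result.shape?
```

(8, 7)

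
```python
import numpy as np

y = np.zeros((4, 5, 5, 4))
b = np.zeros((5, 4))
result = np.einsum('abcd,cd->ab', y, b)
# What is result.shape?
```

(4, 5)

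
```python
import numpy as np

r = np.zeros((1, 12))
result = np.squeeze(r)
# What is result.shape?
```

(12,)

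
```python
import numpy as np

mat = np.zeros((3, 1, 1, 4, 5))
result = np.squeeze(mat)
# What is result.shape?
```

(3, 4, 5)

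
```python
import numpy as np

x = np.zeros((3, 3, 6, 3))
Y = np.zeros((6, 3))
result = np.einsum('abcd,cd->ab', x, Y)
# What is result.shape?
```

(3, 3)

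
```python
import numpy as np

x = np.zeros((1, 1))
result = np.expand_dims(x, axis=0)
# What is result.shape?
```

(1, 1, 1)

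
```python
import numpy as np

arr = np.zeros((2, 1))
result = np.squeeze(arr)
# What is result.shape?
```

(2,)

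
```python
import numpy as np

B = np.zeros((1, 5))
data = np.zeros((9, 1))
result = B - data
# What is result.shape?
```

(9, 5)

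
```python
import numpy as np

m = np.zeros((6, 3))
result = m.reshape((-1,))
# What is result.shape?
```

(18,)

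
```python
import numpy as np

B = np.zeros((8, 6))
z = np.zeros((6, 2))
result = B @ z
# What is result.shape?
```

(8, 2)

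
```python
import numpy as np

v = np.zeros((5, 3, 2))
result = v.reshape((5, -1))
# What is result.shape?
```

(5, 6)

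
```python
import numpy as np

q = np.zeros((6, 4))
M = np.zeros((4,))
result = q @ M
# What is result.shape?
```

(6,)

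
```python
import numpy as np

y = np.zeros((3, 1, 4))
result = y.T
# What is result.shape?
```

(4, 1, 3)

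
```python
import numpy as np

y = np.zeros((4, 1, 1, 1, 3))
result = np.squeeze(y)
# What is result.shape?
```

(4, 3)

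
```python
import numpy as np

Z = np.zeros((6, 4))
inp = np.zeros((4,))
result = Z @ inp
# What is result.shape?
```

(6,)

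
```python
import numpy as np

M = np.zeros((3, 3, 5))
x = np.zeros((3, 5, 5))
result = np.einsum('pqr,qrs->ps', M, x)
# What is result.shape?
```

(3, 5)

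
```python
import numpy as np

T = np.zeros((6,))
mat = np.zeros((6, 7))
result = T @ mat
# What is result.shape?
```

(7,)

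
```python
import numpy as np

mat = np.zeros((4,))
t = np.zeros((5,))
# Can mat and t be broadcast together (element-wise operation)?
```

No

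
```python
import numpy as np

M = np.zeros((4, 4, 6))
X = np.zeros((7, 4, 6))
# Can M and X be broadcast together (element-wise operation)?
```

No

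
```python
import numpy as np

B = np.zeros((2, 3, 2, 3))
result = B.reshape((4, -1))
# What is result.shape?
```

(4, 9)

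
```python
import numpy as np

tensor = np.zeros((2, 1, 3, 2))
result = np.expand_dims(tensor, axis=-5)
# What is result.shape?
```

(1, 2, 1, 3, 2)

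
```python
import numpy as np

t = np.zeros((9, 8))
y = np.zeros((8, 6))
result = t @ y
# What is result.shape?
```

(9, 6)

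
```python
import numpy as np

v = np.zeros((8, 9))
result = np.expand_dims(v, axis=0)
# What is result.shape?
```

(1, 8, 9)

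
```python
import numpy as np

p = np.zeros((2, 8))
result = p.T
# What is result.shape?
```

(8, 2)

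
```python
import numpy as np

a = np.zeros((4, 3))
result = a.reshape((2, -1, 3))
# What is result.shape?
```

(2, 2, 3)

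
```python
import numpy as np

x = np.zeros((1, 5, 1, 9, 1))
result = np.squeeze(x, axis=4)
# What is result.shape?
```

(1, 5, 1, 9)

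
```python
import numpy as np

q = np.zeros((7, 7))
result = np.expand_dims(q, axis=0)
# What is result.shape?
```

(1, 7, 7)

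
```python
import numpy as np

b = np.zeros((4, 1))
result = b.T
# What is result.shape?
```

(1, 4)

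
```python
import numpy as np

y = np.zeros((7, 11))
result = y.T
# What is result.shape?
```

(11, 7)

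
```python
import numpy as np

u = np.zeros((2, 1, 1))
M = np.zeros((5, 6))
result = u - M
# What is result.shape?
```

(2, 5, 6)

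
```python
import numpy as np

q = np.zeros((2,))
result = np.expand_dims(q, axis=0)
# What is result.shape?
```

(1, 2)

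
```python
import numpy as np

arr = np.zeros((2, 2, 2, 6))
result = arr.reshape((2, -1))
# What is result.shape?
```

(2, 24)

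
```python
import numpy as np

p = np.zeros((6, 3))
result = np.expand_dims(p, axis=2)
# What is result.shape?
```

(6, 3, 1)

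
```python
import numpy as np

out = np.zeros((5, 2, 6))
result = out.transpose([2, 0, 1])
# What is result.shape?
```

(6, 5, 2)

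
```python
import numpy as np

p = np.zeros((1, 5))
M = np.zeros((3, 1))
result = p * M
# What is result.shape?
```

(3, 5)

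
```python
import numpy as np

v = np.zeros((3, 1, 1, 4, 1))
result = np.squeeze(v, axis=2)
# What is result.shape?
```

(3, 1, 4, 1)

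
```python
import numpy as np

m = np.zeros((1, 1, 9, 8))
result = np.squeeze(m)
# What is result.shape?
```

(9, 8)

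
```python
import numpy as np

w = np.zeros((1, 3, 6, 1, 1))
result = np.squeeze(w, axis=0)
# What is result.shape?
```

(3, 6, 1, 1)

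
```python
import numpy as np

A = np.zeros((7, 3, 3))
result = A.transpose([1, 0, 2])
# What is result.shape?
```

(3, 7, 3)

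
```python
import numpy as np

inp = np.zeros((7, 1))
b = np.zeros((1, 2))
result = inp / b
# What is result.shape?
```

(7, 2)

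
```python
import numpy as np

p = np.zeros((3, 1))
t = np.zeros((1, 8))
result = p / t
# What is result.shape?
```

(3, 8)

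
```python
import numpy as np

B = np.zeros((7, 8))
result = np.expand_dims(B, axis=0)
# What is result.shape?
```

(1, 7, 8)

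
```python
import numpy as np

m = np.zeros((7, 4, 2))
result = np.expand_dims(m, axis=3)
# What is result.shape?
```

(7, 4, 2, 1)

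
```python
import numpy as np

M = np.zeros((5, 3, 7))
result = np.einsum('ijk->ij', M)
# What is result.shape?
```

(5, 3)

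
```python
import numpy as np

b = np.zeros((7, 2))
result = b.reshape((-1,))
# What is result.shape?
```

(14,)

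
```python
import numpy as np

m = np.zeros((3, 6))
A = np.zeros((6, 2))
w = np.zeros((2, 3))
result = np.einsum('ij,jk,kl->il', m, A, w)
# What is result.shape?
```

(3, 3)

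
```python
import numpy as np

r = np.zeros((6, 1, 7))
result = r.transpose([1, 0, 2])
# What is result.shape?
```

(1, 6, 7)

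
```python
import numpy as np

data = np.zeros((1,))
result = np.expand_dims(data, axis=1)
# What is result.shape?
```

(1, 1)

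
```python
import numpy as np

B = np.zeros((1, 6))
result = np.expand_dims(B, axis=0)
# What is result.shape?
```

(1, 1, 6)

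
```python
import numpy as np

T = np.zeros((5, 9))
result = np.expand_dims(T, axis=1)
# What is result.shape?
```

(5, 1, 9)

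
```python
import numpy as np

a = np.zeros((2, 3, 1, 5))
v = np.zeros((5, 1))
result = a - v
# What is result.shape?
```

(2, 3, 5, 5)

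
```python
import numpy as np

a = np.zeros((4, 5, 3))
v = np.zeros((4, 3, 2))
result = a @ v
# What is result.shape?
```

(4, 5, 2)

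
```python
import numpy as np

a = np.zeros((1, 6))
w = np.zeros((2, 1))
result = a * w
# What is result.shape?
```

(2, 6)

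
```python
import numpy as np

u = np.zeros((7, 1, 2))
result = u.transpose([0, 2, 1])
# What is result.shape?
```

(7, 2, 1)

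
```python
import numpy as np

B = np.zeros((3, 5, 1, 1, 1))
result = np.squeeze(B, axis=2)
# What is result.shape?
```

(3, 5, 1, 1)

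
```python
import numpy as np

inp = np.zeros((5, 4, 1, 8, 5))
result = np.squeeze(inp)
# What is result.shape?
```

(5, 4, 8, 5)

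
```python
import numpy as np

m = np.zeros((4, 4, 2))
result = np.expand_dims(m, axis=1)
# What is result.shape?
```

(4, 1, 4, 2)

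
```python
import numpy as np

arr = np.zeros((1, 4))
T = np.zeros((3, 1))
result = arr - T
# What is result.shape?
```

(3, 4)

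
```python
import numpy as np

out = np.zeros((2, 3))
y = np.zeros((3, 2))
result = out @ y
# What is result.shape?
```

(2, 2)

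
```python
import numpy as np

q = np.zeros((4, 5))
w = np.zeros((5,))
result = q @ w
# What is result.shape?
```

(4,)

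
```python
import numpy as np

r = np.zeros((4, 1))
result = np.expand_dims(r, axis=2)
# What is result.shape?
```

(4, 1, 1)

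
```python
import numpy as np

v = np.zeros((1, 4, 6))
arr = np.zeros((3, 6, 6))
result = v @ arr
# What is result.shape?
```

(3, 4, 6)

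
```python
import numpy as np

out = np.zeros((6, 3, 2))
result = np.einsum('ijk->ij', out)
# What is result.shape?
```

(6, 3)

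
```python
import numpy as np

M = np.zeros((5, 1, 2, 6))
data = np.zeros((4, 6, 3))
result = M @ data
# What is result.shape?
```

(5, 4, 2, 3)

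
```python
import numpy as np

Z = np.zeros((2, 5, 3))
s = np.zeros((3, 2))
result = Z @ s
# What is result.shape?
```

(2, 5, 2)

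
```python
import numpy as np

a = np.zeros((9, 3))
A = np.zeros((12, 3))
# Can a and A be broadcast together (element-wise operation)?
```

No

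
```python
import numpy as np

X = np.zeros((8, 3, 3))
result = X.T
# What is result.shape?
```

(3, 3, 8)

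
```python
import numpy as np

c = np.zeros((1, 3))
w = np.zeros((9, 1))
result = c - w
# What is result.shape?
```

(9, 3)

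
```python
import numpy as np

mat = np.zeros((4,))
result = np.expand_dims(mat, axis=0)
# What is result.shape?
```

(1, 4)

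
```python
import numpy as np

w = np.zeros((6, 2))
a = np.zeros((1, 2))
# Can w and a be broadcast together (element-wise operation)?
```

Yes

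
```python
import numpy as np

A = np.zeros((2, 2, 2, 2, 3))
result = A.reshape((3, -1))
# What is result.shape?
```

(3, 16)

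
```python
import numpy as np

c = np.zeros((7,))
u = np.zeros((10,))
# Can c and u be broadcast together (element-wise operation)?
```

No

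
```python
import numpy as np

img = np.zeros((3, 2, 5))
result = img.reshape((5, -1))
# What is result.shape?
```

(5, 6)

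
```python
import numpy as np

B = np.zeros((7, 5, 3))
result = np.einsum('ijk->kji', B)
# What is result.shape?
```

(3, 5, 7)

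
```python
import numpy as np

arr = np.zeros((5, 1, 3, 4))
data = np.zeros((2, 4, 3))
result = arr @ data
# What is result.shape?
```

(5, 2, 3, 3)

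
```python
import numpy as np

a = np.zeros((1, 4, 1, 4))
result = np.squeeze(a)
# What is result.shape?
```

(4, 4)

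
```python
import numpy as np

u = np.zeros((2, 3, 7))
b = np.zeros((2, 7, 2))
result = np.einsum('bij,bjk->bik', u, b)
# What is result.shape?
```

(2, 3, 2)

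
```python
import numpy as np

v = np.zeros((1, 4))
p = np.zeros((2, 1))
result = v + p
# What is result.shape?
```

(2, 4)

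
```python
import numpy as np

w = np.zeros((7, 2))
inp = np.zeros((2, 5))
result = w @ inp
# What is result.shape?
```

(7, 5)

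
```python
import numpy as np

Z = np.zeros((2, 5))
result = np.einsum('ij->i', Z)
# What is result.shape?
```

(2,)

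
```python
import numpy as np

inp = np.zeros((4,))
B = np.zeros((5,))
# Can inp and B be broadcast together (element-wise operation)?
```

No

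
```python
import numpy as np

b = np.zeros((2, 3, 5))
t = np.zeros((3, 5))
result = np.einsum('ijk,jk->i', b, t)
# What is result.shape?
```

(2,)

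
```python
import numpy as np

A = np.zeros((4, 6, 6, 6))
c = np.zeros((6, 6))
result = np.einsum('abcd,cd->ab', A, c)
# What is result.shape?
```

(4, 6)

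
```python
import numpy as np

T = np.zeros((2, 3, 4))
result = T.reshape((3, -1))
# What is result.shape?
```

(3, 8)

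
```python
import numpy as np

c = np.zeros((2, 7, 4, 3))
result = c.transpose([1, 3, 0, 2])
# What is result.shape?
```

(7, 3, 2, 4)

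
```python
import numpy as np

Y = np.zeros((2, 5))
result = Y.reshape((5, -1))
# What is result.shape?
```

(5, 2)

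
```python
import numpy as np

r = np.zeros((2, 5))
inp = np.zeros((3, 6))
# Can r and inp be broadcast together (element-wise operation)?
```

No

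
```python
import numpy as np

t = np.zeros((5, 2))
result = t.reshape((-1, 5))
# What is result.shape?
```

(2, 5)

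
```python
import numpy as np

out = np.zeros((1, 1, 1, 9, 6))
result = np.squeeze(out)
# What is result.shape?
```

(9, 6)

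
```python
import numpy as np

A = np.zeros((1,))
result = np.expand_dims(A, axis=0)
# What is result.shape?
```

(1, 1)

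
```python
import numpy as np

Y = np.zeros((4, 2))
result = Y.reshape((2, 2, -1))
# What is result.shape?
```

(2, 2, 2)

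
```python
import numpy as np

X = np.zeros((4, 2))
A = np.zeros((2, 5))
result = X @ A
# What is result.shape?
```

(4, 5)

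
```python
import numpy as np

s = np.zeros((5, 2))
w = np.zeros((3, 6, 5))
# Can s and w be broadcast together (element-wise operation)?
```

No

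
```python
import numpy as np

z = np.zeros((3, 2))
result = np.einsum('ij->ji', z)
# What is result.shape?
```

(2, 3)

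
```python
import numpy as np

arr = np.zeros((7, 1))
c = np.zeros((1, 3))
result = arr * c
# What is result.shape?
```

(7, 3)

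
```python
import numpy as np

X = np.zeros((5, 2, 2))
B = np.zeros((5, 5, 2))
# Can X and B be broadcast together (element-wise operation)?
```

No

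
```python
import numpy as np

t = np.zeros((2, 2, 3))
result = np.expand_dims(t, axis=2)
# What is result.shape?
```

(2, 2, 1, 3)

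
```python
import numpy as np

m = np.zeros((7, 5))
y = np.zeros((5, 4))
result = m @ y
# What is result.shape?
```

(7, 4)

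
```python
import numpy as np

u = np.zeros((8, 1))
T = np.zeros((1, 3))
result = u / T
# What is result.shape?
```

(8, 3)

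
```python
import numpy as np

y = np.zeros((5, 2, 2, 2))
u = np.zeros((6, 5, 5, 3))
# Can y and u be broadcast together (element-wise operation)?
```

No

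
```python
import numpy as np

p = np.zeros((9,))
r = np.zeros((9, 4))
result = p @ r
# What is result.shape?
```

(4,)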